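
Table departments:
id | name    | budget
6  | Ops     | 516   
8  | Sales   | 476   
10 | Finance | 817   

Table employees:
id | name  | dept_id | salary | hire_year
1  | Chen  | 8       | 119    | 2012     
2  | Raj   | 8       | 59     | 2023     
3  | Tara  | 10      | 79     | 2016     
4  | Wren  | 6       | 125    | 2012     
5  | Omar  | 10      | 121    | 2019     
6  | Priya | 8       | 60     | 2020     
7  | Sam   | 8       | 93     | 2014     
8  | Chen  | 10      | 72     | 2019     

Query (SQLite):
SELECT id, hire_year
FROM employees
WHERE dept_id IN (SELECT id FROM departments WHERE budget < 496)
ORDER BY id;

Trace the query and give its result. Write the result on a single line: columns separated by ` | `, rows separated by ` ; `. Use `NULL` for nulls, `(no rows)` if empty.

1 | 2012 ; 2 | 2023 ; 6 | 2020 ; 7 | 2014

Inner query: departments.id where budget < 496.
Outer: keep employees rows whose dept_id is in that set.
Inner query → {8}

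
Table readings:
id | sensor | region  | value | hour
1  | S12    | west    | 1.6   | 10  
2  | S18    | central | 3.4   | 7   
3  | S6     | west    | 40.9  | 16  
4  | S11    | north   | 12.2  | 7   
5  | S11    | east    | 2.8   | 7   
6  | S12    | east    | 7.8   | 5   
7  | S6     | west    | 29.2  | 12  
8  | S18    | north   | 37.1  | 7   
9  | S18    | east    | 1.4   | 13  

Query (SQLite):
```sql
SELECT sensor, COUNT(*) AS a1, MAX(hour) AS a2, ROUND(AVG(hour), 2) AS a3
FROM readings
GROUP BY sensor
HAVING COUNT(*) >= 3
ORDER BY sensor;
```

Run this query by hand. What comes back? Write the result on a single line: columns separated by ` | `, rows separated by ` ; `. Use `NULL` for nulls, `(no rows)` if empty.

Group readings by sensor.
Per group compute: COUNT(*), MAX(hour), ROUND(AVG(hour), 2).
HAVING: drop groups with fewer than 3 rows.
  S11: ids {4, 5} → COUNT(*)=2, MAX(hour)=7, ROUND(AVG(hour), 2)=7
  S12: ids {1, 6} → COUNT(*)=2, MAX(hour)=10, ROUND(AVG(hour), 2)=7.5
  S18: ids {2, 8, 9} → COUNT(*)=3, MAX(hour)=13, ROUND(AVG(hour), 2)=9
  S6: ids {3, 7} → COUNT(*)=2, MAX(hour)=16, ROUND(AVG(hour), 2)=14

S18 | 3 | 13 | 9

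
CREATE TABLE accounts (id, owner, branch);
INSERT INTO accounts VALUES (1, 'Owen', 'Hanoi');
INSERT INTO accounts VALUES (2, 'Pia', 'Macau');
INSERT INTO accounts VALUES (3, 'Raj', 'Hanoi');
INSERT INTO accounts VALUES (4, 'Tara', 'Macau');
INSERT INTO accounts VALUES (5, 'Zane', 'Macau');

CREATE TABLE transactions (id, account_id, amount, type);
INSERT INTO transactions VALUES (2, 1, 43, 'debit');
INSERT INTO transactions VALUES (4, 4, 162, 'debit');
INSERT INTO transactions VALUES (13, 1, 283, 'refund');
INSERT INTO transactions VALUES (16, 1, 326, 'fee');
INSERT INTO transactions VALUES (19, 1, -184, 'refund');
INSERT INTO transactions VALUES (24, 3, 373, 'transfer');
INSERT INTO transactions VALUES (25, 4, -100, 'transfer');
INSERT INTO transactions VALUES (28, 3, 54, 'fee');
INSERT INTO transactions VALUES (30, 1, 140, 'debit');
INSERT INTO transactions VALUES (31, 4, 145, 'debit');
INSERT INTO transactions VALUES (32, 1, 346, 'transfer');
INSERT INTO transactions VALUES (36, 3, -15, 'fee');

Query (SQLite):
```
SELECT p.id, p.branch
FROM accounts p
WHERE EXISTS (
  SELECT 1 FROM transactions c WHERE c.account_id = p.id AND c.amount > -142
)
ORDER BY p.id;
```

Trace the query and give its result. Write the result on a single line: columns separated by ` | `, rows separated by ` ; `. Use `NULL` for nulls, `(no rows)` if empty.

1 | Hanoi ; 3 | Hanoi ; 4 | Macau

For each accounts row, check whether any transactions with matching account_id has amount > -142.
Keep rows where that is true.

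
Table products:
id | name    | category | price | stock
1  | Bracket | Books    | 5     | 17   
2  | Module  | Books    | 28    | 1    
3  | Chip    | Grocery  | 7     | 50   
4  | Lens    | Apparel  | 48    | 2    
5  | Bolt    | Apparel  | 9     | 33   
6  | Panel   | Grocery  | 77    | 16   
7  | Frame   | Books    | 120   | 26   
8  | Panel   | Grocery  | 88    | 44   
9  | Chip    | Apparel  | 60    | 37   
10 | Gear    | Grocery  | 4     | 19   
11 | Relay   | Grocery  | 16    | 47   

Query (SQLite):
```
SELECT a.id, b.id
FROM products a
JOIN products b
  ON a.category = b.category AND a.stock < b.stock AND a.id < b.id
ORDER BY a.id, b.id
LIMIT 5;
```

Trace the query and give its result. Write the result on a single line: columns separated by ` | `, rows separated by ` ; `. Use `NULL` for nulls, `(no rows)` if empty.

Pairs (a,b) with same category, a.stock < b.stock, a.id < b.id.
category groups: Apparel:{4,5,9} Books:{1,2,7} Grocery:{3,6,8,10,11}
Ordered by (a.id, b.id); first 5.

1 | 7 ; 2 | 7 ; 4 | 5 ; 4 | 9 ; 5 | 9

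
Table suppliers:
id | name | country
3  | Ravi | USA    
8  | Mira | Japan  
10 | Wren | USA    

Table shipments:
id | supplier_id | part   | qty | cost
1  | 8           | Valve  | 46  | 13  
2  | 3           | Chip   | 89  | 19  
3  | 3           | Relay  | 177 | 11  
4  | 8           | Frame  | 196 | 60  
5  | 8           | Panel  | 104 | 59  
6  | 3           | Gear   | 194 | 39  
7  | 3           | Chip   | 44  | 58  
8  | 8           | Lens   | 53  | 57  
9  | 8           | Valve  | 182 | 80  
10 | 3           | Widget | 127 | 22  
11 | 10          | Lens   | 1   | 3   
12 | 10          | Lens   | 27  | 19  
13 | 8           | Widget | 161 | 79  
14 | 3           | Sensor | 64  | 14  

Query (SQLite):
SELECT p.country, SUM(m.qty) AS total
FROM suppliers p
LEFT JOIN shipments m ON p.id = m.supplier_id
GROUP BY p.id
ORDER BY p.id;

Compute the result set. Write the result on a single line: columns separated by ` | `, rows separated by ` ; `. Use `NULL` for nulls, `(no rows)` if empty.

LEFT JOIN keeps every suppliers row; unmatched ones get NULL for shipments columns.
Group by suppliers.id and compute SUM(m.qty). SUM over an all-NULL group is NULL.
  3: ids {2, 3, 6, 7, 10, 14} → SUM(m.qty)=695
  8: ids {1, 4, 5, 8, 9, 13} → SUM(m.qty)=742
  10: ids {11, 12} → SUM(m.qty)=28

USA | 695 ; Japan | 742 ; USA | 28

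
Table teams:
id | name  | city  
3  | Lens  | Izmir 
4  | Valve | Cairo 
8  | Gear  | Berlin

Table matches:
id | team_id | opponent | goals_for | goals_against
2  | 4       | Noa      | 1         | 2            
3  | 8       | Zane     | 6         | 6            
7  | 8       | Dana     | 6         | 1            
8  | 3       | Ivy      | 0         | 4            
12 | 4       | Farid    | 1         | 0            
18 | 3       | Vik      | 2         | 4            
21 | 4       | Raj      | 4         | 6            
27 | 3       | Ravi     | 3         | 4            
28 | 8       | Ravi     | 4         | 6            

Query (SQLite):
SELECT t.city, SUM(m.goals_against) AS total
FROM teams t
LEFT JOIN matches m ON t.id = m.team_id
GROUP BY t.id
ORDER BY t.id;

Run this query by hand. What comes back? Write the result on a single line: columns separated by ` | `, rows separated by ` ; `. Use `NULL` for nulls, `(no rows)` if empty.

LEFT JOIN keeps every teams row; unmatched ones get NULL for matches columns.
Group by teams.id and compute SUM(m.goals_against). SUM over an all-NULL group is NULL.
  3: ids {8, 18, 27} → SUM(m.goals_against)=12
  4: ids {2, 12, 21} → SUM(m.goals_against)=8
  8: ids {3, 7, 28} → SUM(m.goals_against)=13

Izmir | 12 ; Cairo | 8 ; Berlin | 13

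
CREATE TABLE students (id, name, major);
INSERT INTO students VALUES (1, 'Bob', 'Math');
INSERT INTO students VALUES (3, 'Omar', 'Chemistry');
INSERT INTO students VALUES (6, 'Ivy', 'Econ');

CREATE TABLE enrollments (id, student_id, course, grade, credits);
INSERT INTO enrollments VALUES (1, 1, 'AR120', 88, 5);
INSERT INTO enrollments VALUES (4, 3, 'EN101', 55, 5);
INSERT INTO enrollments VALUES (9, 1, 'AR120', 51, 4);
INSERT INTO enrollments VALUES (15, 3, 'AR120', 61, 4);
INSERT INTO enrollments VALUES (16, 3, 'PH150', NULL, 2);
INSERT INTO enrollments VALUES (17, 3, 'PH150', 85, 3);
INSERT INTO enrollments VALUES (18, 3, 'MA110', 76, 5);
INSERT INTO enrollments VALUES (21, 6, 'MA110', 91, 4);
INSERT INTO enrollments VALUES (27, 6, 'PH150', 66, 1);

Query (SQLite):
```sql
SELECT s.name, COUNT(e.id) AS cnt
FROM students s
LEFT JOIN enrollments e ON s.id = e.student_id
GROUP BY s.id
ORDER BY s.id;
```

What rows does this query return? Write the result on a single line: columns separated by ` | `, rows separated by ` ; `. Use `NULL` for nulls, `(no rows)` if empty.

Bob | 2 ; Omar | 5 ; Ivy | 2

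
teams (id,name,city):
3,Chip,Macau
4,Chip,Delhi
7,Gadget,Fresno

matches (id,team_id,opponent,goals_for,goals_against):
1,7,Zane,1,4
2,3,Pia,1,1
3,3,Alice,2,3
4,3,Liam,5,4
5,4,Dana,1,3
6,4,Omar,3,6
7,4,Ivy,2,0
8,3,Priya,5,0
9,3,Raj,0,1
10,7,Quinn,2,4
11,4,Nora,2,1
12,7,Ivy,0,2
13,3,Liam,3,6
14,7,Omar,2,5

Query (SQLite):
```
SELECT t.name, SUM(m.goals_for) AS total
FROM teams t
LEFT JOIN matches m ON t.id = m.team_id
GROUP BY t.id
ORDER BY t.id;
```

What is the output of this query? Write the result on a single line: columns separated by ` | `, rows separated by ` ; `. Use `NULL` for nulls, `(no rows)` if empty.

Chip | 16 ; Chip | 8 ; Gadget | 5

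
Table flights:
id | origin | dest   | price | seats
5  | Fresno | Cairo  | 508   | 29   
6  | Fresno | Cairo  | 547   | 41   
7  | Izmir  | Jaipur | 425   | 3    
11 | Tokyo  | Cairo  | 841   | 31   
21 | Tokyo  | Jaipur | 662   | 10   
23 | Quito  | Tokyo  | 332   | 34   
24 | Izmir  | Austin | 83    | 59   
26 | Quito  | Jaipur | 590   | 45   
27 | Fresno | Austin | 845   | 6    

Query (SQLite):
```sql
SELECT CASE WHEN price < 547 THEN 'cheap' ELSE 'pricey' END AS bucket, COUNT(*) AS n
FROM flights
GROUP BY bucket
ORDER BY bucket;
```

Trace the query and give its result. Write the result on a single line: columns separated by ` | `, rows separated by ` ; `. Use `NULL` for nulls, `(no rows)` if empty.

cheap | 4 ; pricey | 5

Bucket rows by price < 547 → 'cheap' else 'pricey'; count each bucket.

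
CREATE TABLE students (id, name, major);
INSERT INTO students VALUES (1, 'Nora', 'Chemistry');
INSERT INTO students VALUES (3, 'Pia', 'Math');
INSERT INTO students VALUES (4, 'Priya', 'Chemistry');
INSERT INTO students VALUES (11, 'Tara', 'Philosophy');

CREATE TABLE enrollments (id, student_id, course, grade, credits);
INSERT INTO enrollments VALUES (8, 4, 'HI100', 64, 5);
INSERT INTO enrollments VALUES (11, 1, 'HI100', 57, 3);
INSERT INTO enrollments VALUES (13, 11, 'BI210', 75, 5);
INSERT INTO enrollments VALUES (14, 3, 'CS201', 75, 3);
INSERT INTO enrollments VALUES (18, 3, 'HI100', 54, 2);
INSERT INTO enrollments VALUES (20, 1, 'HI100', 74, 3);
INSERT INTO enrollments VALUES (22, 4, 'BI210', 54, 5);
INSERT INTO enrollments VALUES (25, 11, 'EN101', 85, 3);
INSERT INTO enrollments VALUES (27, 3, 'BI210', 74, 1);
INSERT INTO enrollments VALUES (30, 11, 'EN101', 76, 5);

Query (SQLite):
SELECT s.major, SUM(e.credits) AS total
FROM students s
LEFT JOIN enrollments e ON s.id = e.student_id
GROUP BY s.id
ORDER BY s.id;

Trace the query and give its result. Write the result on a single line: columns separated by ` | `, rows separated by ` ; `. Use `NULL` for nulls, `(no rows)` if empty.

LEFT JOIN keeps every students row; unmatched ones get NULL for enrollments columns.
Group by students.id and compute SUM(e.credits). SUM over an all-NULL group is NULL.
  1: ids {11, 20} → SUM(e.credits)=6
  3: ids {14, 18, 27} → SUM(e.credits)=6
  4: ids {8, 22} → SUM(e.credits)=10
  11: ids {13, 25, 30} → SUM(e.credits)=13

Chemistry | 6 ; Math | 6 ; Chemistry | 10 ; Philosophy | 13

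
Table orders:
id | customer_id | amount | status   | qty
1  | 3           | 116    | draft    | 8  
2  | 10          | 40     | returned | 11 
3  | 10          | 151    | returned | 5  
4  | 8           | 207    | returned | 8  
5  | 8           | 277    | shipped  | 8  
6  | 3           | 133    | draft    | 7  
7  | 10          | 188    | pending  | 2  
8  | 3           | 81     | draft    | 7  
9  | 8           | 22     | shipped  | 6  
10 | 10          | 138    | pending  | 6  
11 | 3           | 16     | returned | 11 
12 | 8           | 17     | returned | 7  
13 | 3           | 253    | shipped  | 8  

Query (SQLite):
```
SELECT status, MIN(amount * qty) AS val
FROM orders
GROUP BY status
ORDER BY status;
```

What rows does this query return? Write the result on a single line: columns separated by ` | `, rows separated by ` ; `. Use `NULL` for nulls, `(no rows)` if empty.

For each row compute amount * qty.
Group by status; take MIN of the expression per group.
  draft: ids {1, 6, 8} → MIN(amount * qty)=567
  pending: ids {7, 10} → MIN(amount * qty)=376
  returned: ids {2, 3, 4, 11, 12} → MIN(amount * qty)=119
  shipped: ids {5, 9, 13} → MIN(amount * qty)=132

draft | 567 ; pending | 376 ; returned | 119 ; shipped | 132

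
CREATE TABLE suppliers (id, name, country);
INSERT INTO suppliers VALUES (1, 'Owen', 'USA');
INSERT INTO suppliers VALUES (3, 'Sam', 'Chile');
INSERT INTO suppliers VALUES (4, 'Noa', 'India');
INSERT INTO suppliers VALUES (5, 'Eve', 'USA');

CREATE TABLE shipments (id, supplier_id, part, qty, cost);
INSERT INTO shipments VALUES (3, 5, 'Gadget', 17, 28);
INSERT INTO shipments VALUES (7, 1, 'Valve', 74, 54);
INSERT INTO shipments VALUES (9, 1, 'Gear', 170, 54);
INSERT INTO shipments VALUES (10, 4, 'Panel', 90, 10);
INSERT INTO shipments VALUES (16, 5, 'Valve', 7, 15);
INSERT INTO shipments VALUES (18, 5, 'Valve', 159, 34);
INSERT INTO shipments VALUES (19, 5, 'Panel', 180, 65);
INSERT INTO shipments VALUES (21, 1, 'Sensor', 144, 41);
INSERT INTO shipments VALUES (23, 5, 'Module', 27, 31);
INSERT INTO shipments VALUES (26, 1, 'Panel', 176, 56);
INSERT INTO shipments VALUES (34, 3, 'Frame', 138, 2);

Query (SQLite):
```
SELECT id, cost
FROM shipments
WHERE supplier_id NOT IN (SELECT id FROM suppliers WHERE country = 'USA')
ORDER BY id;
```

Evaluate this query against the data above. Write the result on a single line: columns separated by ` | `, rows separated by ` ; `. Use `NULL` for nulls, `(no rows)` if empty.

10 | 10 ; 34 | 2

Inner query: suppliers.id where country = 'USA'.
Outer: keep shipments rows whose supplier_id is not in that set.
Inner query → {1, 5}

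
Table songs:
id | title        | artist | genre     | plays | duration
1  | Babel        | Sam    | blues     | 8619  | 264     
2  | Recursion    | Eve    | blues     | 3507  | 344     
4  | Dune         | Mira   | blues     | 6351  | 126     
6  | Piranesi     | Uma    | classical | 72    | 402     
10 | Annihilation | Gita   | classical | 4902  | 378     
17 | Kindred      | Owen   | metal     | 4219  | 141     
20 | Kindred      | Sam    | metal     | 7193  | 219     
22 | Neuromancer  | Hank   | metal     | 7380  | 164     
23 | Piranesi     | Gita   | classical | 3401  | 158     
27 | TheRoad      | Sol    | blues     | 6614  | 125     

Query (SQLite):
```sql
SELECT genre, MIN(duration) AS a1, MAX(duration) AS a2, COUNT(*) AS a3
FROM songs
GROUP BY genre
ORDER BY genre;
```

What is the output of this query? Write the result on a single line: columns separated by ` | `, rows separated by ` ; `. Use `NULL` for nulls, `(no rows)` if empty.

Group songs by genre.
Per group compute: MIN(duration), MAX(duration), COUNT(*).
  blues: ids {1, 2, 4, 27} → MIN(duration)=125, MAX(duration)=344, COUNT(*)=4
  classical: ids {6, 10, 23} → MIN(duration)=158, MAX(duration)=402, COUNT(*)=3
  metal: ids {17, 20, 22} → MIN(duration)=141, MAX(duration)=219, COUNT(*)=3

blues | 125 | 344 | 4 ; classical | 158 | 402 | 3 ; metal | 141 | 219 | 3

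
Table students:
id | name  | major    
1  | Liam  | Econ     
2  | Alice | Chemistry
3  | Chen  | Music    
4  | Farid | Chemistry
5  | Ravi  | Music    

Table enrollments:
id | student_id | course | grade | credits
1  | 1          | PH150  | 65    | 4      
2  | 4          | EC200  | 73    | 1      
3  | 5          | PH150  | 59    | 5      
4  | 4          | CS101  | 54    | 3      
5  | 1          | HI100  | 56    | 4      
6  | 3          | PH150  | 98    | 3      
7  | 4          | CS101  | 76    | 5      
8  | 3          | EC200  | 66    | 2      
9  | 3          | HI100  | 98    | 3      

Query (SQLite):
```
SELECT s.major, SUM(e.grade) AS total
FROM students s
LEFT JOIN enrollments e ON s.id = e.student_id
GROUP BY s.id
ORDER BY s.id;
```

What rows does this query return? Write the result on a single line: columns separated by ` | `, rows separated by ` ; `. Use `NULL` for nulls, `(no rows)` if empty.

LEFT JOIN keeps every students row; unmatched ones get NULL for enrollments columns.
Group by students.id and compute SUM(e.grade). SUM over an all-NULL group is NULL.
  1: ids {1, 5} → SUM(e.grade)=121
  2: ids {—} → SUM(e.grade)=NULL
  3: ids {6, 8, 9} → SUM(e.grade)=262
  4: ids {2, 4, 7} → SUM(e.grade)=203
  5: ids {3} → SUM(e.grade)=59

Econ | 121 ; Chemistry | NULL ; Music | 262 ; Chemistry | 203 ; Music | 59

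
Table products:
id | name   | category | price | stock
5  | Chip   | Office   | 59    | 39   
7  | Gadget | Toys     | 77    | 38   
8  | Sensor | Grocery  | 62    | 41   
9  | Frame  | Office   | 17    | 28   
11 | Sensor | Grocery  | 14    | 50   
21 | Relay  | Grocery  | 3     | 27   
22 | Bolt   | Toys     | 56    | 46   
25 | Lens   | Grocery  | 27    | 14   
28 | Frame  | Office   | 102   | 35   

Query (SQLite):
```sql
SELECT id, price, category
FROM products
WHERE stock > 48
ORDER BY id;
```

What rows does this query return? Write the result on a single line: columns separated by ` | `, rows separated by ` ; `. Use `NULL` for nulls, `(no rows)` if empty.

11 | 14 | Grocery

stock > 48: ids {11}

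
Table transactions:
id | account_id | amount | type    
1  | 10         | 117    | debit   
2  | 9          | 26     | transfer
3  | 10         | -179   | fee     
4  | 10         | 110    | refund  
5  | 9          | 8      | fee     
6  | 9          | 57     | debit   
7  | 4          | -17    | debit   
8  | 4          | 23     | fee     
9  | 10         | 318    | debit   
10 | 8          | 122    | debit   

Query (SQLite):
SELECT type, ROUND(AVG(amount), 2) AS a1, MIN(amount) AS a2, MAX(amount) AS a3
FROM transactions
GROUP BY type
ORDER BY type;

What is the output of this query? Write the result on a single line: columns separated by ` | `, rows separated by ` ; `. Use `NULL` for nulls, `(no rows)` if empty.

debit | 119.4 | -17 | 318 ; fee | -49.33 | -179 | 23 ; refund | 110 | 110 | 110 ; transfer | 26 | 26 | 26

Group transactions by type.
Per group compute: ROUND(AVG(amount), 2), MIN(amount), MAX(amount).
  debit: ids {1, 6, 7, 9, 10} → ROUND(AVG(amount), 2)=119.4, MIN(amount)=-17, MAX(amount)=318
  fee: ids {3, 5, 8} → ROUND(AVG(amount), 2)=-49.33, MIN(amount)=-179, MAX(amount)=23
  refund: ids {4} → ROUND(AVG(amount), 2)=110, MIN(amount)=110, MAX(amount)=110
  transfer: ids {2} → ROUND(AVG(amount), 2)=26, MIN(amount)=26, MAX(amount)=26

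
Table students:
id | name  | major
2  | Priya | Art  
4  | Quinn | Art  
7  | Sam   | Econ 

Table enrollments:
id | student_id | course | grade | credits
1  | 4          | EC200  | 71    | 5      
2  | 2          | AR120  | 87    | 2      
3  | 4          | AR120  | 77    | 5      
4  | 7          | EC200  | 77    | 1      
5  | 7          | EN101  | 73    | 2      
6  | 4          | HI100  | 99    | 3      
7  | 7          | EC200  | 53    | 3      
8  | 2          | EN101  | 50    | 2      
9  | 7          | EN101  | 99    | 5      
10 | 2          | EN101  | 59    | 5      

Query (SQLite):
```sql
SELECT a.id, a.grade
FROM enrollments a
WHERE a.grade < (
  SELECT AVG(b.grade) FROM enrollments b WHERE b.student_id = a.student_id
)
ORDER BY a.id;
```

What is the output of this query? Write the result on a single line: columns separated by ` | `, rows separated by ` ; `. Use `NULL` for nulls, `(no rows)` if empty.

For each enrollments row a, compute AVG(grade) over rows sharing a.student_id.
Keep row a if a.grade < that per-group AVG.
  student_id=2: AVG(grade) = 65.333333
  student_id=4: AVG(grade) = 82.333333
  student_id=7: AVG(grade) = 75.5

1 | 71 ; 3 | 77 ; 5 | 73 ; 7 | 53 ; 8 | 50 ; 10 | 59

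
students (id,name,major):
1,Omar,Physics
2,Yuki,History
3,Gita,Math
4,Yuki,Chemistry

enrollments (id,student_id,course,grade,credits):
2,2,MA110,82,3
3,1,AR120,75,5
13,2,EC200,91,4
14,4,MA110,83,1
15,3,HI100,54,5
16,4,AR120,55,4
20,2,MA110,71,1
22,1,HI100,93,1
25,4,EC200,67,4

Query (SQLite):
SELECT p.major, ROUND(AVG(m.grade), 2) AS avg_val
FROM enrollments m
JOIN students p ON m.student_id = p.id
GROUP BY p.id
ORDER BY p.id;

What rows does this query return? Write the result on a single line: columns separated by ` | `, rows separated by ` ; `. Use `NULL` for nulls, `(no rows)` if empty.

Join each enrollments row to its students via student_id.
Group joined rows by students.id; compute ROUND(AVG(m.grade), 2) per group.
  1: ids {3, 22} → ROUND(AVG(m.grade), 2)=84
  2: ids {2, 13, 20} → ROUND(AVG(m.grade), 2)=81.33
  3: ids {15} → ROUND(AVG(m.grade), 2)=54
  4: ids {14, 16, 25} → ROUND(AVG(m.grade), 2)=68.33

Physics | 84 ; History | 81.33 ; Math | 54 ; Chemistry | 68.33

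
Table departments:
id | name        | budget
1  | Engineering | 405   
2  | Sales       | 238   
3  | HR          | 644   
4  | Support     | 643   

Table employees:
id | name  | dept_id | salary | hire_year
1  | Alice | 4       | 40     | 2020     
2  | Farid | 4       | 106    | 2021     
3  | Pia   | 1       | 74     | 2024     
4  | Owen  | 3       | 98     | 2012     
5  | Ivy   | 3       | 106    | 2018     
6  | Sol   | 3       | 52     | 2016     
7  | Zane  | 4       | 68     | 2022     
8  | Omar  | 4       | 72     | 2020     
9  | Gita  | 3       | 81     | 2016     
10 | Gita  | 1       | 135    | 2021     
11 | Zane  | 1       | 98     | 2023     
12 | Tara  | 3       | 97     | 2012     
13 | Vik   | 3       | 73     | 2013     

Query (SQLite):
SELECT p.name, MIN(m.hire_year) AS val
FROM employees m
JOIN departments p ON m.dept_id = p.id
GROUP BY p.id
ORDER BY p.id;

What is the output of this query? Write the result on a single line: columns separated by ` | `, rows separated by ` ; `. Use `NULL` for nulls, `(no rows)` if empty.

Engineering | 2021 ; HR | 2012 ; Support | 2020

Join each employees row to its departments via dept_id.
Group joined rows by departments.id; compute MIN(m.hire_year) per group.
  1: ids {3, 10, 11} → MIN(m.hire_year)=2021
  3: ids {4, 5, 6, 9, 12, 13} → MIN(m.hire_year)=2012
  4: ids {1, 2, 7, 8} → MIN(m.hire_year)=2020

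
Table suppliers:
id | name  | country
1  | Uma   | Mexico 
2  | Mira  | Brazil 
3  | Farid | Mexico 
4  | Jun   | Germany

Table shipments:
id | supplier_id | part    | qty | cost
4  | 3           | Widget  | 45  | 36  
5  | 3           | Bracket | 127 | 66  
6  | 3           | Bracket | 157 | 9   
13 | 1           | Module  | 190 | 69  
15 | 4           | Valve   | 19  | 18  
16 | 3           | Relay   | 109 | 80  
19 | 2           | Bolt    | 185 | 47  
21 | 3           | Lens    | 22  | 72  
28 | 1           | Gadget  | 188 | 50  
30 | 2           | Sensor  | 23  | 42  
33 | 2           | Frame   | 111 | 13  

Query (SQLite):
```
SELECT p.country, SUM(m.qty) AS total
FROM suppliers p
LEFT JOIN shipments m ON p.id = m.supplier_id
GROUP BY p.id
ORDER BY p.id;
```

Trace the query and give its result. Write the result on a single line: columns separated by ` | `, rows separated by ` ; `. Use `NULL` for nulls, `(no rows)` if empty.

Mexico | 378 ; Brazil | 319 ; Mexico | 460 ; Germany | 19

LEFT JOIN keeps every suppliers row; unmatched ones get NULL for shipments columns.
Group by suppliers.id and compute SUM(m.qty). SUM over an all-NULL group is NULL.
  1: ids {13, 28} → SUM(m.qty)=378
  2: ids {19, 30, 33} → SUM(m.qty)=319
  3: ids {4, 5, 6, 16, 21} → SUM(m.qty)=460
  4: ids {15} → SUM(m.qty)=19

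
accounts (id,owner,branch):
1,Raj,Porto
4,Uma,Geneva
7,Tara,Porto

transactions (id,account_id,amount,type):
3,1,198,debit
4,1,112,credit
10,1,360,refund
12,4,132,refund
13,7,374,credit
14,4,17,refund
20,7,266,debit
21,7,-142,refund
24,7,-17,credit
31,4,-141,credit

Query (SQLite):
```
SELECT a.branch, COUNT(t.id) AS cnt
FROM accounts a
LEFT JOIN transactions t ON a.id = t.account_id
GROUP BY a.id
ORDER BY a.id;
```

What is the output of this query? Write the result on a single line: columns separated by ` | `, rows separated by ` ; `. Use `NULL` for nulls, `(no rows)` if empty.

LEFT JOIN keeps every accounts row; unmatched ones get NULL for transactions columns.
Group by accounts.id and compute COUNT(t.id). COUNT(col) of an all-NULL group is 0.
  1: ids {3, 4, 10} → COUNT(t.id)=3
  4: ids {12, 14, 31} → COUNT(t.id)=3
  7: ids {13, 20, 21, 24} → COUNT(t.id)=4

Porto | 3 ; Geneva | 3 ; Porto | 4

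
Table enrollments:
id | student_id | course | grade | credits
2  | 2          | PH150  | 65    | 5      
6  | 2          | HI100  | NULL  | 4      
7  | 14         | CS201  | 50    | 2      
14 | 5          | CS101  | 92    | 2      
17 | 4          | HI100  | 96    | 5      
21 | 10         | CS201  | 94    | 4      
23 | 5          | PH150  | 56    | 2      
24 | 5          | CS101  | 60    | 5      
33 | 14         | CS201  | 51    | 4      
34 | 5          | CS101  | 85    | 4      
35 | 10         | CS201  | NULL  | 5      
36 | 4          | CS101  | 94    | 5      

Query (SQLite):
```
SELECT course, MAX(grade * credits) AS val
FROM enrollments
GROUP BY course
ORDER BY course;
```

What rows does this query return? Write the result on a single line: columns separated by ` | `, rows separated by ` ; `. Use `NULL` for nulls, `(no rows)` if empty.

For each row compute grade * credits.
Group by course; take MAX of the expression per group.
  CS101: ids {14, 24, 34, 36} → MAX(grade * credits)=470
  CS201: ids {7, 21, 33, 35} → MAX(grade * credits)=376
  HI100: ids {6, 17} → MAX(grade * credits)=480
  PH150: ids {2, 23} → MAX(grade * credits)=325

CS101 | 470 ; CS201 | 376 ; HI100 | 480 ; PH150 | 325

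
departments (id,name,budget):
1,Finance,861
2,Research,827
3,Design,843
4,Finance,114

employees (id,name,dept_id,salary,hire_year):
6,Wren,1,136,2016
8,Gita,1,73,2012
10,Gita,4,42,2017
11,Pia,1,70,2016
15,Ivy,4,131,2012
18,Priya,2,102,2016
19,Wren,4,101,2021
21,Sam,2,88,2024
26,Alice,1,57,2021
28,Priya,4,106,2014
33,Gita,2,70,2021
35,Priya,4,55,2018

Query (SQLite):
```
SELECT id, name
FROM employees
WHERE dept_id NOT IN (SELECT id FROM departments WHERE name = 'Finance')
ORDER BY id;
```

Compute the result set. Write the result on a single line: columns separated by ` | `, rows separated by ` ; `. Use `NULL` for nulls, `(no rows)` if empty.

18 | Priya ; 21 | Sam ; 33 | Gita

Inner query: departments.id where name = 'Finance'.
Outer: keep employees rows whose dept_id is not in that set.
Inner query → {1, 4}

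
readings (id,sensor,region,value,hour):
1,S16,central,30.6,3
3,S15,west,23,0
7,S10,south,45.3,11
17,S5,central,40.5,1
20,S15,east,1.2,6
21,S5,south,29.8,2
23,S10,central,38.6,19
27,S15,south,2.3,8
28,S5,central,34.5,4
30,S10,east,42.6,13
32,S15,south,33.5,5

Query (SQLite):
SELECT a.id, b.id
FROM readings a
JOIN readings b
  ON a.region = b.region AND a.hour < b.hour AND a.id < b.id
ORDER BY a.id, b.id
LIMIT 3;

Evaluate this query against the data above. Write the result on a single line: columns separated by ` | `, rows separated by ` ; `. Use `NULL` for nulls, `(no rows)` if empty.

1 | 23 ; 1 | 28 ; 17 | 23

Pairs (a,b) with same region, a.hour < b.hour, a.id < b.id.
region groups: central:{1,17,23,28} east:{20,30} south:{7,21,27,32} west:{3}
Ordered by (a.id, b.id); first 3.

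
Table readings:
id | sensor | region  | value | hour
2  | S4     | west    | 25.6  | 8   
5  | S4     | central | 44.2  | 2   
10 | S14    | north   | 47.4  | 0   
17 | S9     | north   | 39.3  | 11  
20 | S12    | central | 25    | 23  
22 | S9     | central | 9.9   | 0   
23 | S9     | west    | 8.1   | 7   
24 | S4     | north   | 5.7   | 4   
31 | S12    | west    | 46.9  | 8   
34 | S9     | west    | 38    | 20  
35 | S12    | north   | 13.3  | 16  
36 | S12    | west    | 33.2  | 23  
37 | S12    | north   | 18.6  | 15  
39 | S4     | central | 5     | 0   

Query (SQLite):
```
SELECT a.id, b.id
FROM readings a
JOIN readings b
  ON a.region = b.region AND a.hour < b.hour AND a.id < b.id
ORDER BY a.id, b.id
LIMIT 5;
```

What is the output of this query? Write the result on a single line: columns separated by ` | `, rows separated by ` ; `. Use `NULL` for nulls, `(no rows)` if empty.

2 | 34 ; 2 | 36 ; 5 | 20 ; 10 | 17 ; 10 | 24

Pairs (a,b) with same region, a.hour < b.hour, a.id < b.id.
region groups: central:{5,20,22,39} north:{10,17,24,35,37} west:{2,23,31,34,36}
Ordered by (a.id, b.id); first 5.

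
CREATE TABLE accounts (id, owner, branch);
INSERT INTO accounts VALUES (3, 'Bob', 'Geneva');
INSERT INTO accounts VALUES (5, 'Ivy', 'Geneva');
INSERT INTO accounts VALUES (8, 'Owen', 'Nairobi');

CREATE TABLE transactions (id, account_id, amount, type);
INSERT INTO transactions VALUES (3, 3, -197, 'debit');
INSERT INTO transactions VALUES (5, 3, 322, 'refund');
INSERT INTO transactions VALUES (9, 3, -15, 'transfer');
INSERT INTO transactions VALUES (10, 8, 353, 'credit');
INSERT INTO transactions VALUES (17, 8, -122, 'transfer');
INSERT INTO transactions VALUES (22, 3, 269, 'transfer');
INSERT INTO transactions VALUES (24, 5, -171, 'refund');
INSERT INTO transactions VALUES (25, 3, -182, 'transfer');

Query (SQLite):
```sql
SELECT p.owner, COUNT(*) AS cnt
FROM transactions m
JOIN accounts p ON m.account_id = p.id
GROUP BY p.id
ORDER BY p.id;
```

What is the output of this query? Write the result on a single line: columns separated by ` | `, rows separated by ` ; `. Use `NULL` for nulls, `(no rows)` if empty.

Bob | 5 ; Ivy | 1 ; Owen | 2

Join each transactions row to its accounts via account_id.
Group joined rows by accounts.id; compute COUNT(*) per group.
  3: ids {3, 5, 9, 22, 25} → COUNT(*)=5
  5: ids {24} → COUNT(*)=1
  8: ids {10, 17} → COUNT(*)=2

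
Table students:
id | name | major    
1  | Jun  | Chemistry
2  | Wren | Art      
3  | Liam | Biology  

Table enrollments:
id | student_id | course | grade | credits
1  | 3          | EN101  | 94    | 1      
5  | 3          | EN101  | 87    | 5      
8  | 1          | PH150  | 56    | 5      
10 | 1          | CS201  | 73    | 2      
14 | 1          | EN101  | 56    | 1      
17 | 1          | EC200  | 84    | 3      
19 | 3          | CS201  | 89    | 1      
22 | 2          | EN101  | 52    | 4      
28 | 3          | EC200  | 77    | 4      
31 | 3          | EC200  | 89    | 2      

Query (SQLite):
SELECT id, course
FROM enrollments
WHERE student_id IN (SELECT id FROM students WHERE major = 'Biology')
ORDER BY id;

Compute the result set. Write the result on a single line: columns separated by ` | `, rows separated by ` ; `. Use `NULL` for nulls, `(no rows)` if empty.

Inner query: students.id where major = 'Biology'.
Outer: keep enrollments rows whose student_id is in that set.
Inner query → {3}

1 | EN101 ; 5 | EN101 ; 19 | CS201 ; 28 | EC200 ; 31 | EC200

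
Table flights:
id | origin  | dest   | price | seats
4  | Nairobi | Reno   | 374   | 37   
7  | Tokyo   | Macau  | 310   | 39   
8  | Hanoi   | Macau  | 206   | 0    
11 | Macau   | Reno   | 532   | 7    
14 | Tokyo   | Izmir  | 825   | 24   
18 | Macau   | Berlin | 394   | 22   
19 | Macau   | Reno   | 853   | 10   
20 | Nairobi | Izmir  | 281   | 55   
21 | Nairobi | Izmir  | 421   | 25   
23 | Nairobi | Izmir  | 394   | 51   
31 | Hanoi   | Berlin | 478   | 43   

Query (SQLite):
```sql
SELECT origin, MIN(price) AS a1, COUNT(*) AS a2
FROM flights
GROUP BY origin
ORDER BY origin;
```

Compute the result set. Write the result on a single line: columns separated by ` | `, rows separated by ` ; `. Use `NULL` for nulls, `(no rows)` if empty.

Hanoi | 206 | 2 ; Macau | 394 | 3 ; Nairobi | 281 | 4 ; Tokyo | 310 | 2

Group flights by origin.
Per group compute: MIN(price), COUNT(*).
  Hanoi: ids {8, 31} → MIN(price)=206, COUNT(*)=2
  Macau: ids {11, 18, 19} → MIN(price)=394, COUNT(*)=3
  Nairobi: ids {4, 20, 21, 23} → MIN(price)=281, COUNT(*)=4
  Tokyo: ids {7, 14} → MIN(price)=310, COUNT(*)=2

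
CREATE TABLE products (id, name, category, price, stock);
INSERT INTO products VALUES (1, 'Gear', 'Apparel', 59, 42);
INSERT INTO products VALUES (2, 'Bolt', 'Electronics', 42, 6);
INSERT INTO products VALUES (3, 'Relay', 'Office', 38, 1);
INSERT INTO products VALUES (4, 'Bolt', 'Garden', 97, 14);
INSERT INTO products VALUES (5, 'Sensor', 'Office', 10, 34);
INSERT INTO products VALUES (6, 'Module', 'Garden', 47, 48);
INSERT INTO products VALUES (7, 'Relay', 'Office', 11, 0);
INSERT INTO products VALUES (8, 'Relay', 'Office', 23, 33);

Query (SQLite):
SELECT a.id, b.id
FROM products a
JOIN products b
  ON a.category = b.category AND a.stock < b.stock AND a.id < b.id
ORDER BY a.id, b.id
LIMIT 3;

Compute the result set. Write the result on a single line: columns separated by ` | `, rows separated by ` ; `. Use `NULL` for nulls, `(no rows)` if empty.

Pairs (a,b) with same category, a.stock < b.stock, a.id < b.id.
category groups: Apparel:{1} Electronics:{2} Garden:{4,6} Office:{3,5,7,8}
Ordered by (a.id, b.id); first 3.

3 | 5 ; 3 | 8 ; 4 | 6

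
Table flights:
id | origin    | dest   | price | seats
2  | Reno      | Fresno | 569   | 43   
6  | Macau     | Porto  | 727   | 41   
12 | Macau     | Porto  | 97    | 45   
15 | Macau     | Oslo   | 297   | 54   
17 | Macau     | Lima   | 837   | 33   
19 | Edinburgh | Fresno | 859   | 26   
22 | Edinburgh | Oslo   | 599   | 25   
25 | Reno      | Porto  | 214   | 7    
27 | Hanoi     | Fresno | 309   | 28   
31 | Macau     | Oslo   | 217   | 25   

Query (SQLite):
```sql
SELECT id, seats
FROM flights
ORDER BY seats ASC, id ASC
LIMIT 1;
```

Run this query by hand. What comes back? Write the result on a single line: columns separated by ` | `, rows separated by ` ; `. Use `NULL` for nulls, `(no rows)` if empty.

25 | 7

Sort by seats asc, tiebreak id asc: (7, id=25), (25, id=22), (25, id=31), (26, id=19) …. Take first 1.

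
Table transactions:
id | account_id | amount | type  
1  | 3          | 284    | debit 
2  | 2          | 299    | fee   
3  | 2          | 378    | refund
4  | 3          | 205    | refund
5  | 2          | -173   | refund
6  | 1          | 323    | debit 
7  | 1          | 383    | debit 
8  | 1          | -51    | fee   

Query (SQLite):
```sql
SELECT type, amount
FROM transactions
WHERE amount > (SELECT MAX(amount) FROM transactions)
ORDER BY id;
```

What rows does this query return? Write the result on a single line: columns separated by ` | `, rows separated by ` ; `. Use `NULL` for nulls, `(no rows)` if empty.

(no rows)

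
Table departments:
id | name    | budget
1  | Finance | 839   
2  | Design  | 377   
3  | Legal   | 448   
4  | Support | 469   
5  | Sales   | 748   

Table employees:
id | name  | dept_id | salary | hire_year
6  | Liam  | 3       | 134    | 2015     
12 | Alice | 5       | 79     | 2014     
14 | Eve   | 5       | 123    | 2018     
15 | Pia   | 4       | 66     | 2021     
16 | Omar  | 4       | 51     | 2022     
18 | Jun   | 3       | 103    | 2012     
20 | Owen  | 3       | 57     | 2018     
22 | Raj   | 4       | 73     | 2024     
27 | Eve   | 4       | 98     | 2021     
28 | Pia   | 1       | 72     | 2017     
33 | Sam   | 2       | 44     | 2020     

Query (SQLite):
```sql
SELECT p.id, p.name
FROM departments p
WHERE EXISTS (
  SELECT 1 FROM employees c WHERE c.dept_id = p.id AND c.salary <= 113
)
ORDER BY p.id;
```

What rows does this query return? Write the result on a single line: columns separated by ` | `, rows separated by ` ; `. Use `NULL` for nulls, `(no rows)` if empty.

1 | Finance ; 2 | Design ; 3 | Legal ; 4 | Support ; 5 | Sales

For each departments row, check whether any employees with matching dept_id has salary <= 113.
Keep rows where that is true.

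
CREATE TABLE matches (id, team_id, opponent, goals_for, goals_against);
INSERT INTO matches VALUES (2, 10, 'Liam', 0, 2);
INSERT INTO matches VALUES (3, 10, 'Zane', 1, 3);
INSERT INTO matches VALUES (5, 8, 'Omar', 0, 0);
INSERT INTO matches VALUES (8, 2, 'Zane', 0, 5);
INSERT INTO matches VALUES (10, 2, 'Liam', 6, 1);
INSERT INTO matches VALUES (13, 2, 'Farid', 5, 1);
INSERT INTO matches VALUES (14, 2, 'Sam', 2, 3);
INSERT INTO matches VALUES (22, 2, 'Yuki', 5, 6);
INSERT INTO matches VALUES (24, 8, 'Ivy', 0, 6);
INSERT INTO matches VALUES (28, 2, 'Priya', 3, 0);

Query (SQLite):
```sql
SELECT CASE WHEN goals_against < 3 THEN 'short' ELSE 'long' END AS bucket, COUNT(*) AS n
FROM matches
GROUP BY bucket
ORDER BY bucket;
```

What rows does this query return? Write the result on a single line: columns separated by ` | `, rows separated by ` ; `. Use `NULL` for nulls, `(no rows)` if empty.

Bucket rows by goals_against < 3 → 'short' else 'long'; count each bucket.

long | 5 ; short | 5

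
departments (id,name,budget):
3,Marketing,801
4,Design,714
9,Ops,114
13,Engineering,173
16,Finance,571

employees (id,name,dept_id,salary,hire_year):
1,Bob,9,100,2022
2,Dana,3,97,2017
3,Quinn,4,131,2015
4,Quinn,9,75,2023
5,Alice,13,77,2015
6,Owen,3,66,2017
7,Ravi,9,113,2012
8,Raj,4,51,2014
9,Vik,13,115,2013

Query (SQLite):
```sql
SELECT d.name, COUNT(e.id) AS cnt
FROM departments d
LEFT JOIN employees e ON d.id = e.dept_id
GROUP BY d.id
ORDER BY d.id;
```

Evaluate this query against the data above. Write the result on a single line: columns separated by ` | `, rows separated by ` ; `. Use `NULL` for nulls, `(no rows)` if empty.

LEFT JOIN keeps every departments row; unmatched ones get NULL for employees columns.
Group by departments.id and compute COUNT(e.id). COUNT(col) of an all-NULL group is 0.
  3: ids {2, 6} → COUNT(e.id)=2
  4: ids {3, 8} → COUNT(e.id)=2
  9: ids {1, 4, 7} → COUNT(e.id)=3
  13: ids {5, 9} → COUNT(e.id)=2
  16: ids {—} → COUNT(e.id)=0

Marketing | 2 ; Design | 2 ; Ops | 3 ; Engineering | 2 ; Finance | 0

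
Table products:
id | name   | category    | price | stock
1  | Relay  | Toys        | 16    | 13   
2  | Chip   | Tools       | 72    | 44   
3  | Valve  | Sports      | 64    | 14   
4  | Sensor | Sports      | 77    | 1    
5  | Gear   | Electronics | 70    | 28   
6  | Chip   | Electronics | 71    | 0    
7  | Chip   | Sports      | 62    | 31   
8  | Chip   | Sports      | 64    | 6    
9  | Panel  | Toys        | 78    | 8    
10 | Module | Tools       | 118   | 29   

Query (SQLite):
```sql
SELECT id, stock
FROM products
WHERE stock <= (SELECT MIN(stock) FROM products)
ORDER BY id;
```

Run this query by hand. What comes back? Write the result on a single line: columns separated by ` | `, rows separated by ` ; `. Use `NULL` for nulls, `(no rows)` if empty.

6 | 0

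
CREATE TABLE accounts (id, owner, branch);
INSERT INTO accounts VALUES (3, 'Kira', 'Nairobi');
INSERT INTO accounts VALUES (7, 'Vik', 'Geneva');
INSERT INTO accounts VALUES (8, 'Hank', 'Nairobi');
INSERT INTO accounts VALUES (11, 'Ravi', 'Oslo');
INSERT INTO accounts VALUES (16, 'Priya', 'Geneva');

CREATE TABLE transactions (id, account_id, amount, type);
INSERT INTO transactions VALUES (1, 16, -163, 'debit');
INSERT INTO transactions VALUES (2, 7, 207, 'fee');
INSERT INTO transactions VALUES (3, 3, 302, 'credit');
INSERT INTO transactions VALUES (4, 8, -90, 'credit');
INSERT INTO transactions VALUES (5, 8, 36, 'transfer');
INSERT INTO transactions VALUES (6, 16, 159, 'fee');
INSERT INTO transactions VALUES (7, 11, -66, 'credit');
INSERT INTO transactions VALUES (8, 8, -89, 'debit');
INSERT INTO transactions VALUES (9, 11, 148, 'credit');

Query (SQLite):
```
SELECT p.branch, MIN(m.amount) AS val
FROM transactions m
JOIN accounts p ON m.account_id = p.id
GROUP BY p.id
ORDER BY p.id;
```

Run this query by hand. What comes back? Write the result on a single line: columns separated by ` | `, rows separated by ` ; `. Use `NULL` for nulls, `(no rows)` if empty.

Join each transactions row to its accounts via account_id.
Group joined rows by accounts.id; compute MIN(m.amount) per group.
  3: ids {3} → MIN(m.amount)=302
  7: ids {2} → MIN(m.amount)=207
  8: ids {4, 5, 8} → MIN(m.amount)=-90
  11: ids {7, 9} → MIN(m.amount)=-66
  16: ids {1, 6} → MIN(m.amount)=-163

Nairobi | 302 ; Geneva | 207 ; Nairobi | -90 ; Oslo | -66 ; Geneva | -163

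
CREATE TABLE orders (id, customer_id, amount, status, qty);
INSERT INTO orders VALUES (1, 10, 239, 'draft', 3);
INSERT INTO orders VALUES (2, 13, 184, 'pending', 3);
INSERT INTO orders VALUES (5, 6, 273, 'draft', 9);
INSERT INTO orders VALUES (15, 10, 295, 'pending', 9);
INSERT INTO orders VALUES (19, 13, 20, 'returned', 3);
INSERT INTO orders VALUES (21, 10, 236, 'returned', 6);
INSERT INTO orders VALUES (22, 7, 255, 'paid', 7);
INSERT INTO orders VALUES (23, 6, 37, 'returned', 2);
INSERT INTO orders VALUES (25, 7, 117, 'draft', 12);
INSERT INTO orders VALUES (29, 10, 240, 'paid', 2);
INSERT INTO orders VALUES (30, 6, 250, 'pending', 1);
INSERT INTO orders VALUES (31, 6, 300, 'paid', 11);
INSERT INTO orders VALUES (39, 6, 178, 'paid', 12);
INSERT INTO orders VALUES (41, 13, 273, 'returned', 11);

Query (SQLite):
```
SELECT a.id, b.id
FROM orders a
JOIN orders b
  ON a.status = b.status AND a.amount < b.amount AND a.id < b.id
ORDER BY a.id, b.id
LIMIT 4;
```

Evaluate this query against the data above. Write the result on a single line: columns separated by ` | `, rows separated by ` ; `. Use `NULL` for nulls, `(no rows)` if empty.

Pairs (a,b) with same status, a.amount < b.amount, a.id < b.id.
status groups: draft:{1,5,25} paid:{22,29,31,39} pending:{2,15,30} returned:{19,21,23,41}
Ordered by (a.id, b.id); first 4.

1 | 5 ; 2 | 15 ; 2 | 30 ; 19 | 21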